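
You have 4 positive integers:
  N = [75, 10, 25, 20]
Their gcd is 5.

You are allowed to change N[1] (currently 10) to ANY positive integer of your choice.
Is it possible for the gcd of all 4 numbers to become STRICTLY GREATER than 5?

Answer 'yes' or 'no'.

Answer: no

Derivation:
Current gcd = 5
gcd of all OTHER numbers (without N[1]=10): gcd([75, 25, 20]) = 5
The new gcd after any change is gcd(5, new_value).
This can be at most 5.
Since 5 = old gcd 5, the gcd can only stay the same or decrease.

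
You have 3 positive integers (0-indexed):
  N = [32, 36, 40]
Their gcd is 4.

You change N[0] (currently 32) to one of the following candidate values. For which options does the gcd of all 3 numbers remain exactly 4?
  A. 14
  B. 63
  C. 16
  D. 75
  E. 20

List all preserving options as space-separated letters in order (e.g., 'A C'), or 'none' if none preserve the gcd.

Answer: C E

Derivation:
Old gcd = 4; gcd of others (without N[0]) = 4
New gcd for candidate v: gcd(4, v). Preserves old gcd iff gcd(4, v) = 4.
  Option A: v=14, gcd(4,14)=2 -> changes
  Option B: v=63, gcd(4,63)=1 -> changes
  Option C: v=16, gcd(4,16)=4 -> preserves
  Option D: v=75, gcd(4,75)=1 -> changes
  Option E: v=20, gcd(4,20)=4 -> preserves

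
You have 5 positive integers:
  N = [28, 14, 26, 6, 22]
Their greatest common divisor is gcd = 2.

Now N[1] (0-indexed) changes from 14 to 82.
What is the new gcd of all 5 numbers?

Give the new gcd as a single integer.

Numbers: [28, 14, 26, 6, 22], gcd = 2
Change: index 1, 14 -> 82
gcd of the OTHER numbers (without index 1): gcd([28, 26, 6, 22]) = 2
New gcd = gcd(g_others, new_val) = gcd(2, 82) = 2

Answer: 2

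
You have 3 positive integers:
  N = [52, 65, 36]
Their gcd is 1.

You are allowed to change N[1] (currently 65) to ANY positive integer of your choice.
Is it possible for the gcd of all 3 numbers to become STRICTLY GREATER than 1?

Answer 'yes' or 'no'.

Current gcd = 1
gcd of all OTHER numbers (without N[1]=65): gcd([52, 36]) = 4
The new gcd after any change is gcd(4, new_value).
This can be at most 4.
Since 4 > old gcd 1, the gcd CAN increase (e.g., set N[1] = 4).

Answer: yes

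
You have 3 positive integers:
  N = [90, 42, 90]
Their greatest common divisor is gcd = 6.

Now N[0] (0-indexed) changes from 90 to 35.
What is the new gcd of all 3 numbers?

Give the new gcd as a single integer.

Answer: 1

Derivation:
Numbers: [90, 42, 90], gcd = 6
Change: index 0, 90 -> 35
gcd of the OTHER numbers (without index 0): gcd([42, 90]) = 6
New gcd = gcd(g_others, new_val) = gcd(6, 35) = 1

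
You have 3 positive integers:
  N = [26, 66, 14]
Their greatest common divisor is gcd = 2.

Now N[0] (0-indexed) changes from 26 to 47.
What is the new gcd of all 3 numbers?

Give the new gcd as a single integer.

Answer: 1

Derivation:
Numbers: [26, 66, 14], gcd = 2
Change: index 0, 26 -> 47
gcd of the OTHER numbers (without index 0): gcd([66, 14]) = 2
New gcd = gcd(g_others, new_val) = gcd(2, 47) = 1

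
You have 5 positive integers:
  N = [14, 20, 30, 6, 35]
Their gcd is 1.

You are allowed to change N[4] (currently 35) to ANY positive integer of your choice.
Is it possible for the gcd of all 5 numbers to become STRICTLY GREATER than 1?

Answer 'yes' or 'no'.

Current gcd = 1
gcd of all OTHER numbers (without N[4]=35): gcd([14, 20, 30, 6]) = 2
The new gcd after any change is gcd(2, new_value).
This can be at most 2.
Since 2 > old gcd 1, the gcd CAN increase (e.g., set N[4] = 2).

Answer: yes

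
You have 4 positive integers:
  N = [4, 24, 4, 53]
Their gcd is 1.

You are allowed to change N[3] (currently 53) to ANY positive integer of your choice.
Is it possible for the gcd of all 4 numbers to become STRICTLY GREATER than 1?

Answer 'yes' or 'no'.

Answer: yes

Derivation:
Current gcd = 1
gcd of all OTHER numbers (without N[3]=53): gcd([4, 24, 4]) = 4
The new gcd after any change is gcd(4, new_value).
This can be at most 4.
Since 4 > old gcd 1, the gcd CAN increase (e.g., set N[3] = 4).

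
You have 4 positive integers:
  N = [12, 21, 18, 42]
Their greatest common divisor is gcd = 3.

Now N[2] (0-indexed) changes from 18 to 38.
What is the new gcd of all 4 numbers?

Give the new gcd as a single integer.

Answer: 1

Derivation:
Numbers: [12, 21, 18, 42], gcd = 3
Change: index 2, 18 -> 38
gcd of the OTHER numbers (without index 2): gcd([12, 21, 42]) = 3
New gcd = gcd(g_others, new_val) = gcd(3, 38) = 1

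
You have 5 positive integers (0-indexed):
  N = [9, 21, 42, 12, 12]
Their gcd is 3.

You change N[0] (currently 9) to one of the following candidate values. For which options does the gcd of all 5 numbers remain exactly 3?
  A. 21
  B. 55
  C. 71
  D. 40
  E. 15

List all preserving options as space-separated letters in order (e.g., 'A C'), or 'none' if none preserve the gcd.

Old gcd = 3; gcd of others (without N[0]) = 3
New gcd for candidate v: gcd(3, v). Preserves old gcd iff gcd(3, v) = 3.
  Option A: v=21, gcd(3,21)=3 -> preserves
  Option B: v=55, gcd(3,55)=1 -> changes
  Option C: v=71, gcd(3,71)=1 -> changes
  Option D: v=40, gcd(3,40)=1 -> changes
  Option E: v=15, gcd(3,15)=3 -> preserves

Answer: A E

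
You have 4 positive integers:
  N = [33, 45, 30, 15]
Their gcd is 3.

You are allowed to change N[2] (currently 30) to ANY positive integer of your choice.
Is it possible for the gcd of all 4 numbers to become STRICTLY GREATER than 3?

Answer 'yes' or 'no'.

Current gcd = 3
gcd of all OTHER numbers (without N[2]=30): gcd([33, 45, 15]) = 3
The new gcd after any change is gcd(3, new_value).
This can be at most 3.
Since 3 = old gcd 3, the gcd can only stay the same or decrease.

Answer: no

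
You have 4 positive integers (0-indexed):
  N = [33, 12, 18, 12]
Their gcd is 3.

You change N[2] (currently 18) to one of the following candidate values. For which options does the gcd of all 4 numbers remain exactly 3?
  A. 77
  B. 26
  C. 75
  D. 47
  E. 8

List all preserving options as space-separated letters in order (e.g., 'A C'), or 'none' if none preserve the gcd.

Old gcd = 3; gcd of others (without N[2]) = 3
New gcd for candidate v: gcd(3, v). Preserves old gcd iff gcd(3, v) = 3.
  Option A: v=77, gcd(3,77)=1 -> changes
  Option B: v=26, gcd(3,26)=1 -> changes
  Option C: v=75, gcd(3,75)=3 -> preserves
  Option D: v=47, gcd(3,47)=1 -> changes
  Option E: v=8, gcd(3,8)=1 -> changes

Answer: C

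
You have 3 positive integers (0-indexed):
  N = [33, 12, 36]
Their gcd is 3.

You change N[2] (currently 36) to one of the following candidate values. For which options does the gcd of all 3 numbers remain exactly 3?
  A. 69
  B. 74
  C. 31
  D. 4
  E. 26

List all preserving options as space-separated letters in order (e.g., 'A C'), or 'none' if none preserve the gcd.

Answer: A

Derivation:
Old gcd = 3; gcd of others (without N[2]) = 3
New gcd for candidate v: gcd(3, v). Preserves old gcd iff gcd(3, v) = 3.
  Option A: v=69, gcd(3,69)=3 -> preserves
  Option B: v=74, gcd(3,74)=1 -> changes
  Option C: v=31, gcd(3,31)=1 -> changes
  Option D: v=4, gcd(3,4)=1 -> changes
  Option E: v=26, gcd(3,26)=1 -> changes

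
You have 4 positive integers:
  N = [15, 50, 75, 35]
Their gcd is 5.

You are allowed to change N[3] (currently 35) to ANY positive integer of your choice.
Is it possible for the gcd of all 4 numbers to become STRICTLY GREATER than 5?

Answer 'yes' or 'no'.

Current gcd = 5
gcd of all OTHER numbers (without N[3]=35): gcd([15, 50, 75]) = 5
The new gcd after any change is gcd(5, new_value).
This can be at most 5.
Since 5 = old gcd 5, the gcd can only stay the same or decrease.

Answer: no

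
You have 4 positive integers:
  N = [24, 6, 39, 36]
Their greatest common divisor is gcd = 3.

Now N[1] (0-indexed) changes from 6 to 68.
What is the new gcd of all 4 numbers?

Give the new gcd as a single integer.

Numbers: [24, 6, 39, 36], gcd = 3
Change: index 1, 6 -> 68
gcd of the OTHER numbers (without index 1): gcd([24, 39, 36]) = 3
New gcd = gcd(g_others, new_val) = gcd(3, 68) = 1

Answer: 1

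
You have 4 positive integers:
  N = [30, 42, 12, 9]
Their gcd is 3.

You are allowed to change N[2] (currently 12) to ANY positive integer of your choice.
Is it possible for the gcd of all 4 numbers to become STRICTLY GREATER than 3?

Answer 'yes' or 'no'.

Current gcd = 3
gcd of all OTHER numbers (without N[2]=12): gcd([30, 42, 9]) = 3
The new gcd after any change is gcd(3, new_value).
This can be at most 3.
Since 3 = old gcd 3, the gcd can only stay the same or decrease.

Answer: no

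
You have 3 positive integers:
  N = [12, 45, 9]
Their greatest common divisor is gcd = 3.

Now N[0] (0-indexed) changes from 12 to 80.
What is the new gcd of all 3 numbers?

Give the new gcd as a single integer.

Numbers: [12, 45, 9], gcd = 3
Change: index 0, 12 -> 80
gcd of the OTHER numbers (without index 0): gcd([45, 9]) = 9
New gcd = gcd(g_others, new_val) = gcd(9, 80) = 1

Answer: 1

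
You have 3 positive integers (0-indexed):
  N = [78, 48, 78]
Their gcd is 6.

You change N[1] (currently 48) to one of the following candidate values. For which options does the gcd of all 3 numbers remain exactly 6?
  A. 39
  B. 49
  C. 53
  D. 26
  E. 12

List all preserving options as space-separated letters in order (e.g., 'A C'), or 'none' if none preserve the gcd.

Old gcd = 6; gcd of others (without N[1]) = 78
New gcd for candidate v: gcd(78, v). Preserves old gcd iff gcd(78, v) = 6.
  Option A: v=39, gcd(78,39)=39 -> changes
  Option B: v=49, gcd(78,49)=1 -> changes
  Option C: v=53, gcd(78,53)=1 -> changes
  Option D: v=26, gcd(78,26)=26 -> changes
  Option E: v=12, gcd(78,12)=6 -> preserves

Answer: E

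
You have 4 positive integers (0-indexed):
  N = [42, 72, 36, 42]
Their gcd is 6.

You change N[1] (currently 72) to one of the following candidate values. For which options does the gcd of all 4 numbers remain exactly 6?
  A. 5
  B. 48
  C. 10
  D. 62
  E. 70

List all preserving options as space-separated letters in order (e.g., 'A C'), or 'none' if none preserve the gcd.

Old gcd = 6; gcd of others (without N[1]) = 6
New gcd for candidate v: gcd(6, v). Preserves old gcd iff gcd(6, v) = 6.
  Option A: v=5, gcd(6,5)=1 -> changes
  Option B: v=48, gcd(6,48)=6 -> preserves
  Option C: v=10, gcd(6,10)=2 -> changes
  Option D: v=62, gcd(6,62)=2 -> changes
  Option E: v=70, gcd(6,70)=2 -> changes

Answer: B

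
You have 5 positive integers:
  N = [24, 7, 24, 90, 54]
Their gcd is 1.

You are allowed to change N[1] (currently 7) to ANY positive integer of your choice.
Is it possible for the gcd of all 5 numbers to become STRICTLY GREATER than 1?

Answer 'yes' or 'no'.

Current gcd = 1
gcd of all OTHER numbers (without N[1]=7): gcd([24, 24, 90, 54]) = 6
The new gcd after any change is gcd(6, new_value).
This can be at most 6.
Since 6 > old gcd 1, the gcd CAN increase (e.g., set N[1] = 6).

Answer: yes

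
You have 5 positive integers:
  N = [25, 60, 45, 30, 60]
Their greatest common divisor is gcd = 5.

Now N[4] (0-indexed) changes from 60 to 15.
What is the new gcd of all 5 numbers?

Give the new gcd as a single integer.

Numbers: [25, 60, 45, 30, 60], gcd = 5
Change: index 4, 60 -> 15
gcd of the OTHER numbers (without index 4): gcd([25, 60, 45, 30]) = 5
New gcd = gcd(g_others, new_val) = gcd(5, 15) = 5

Answer: 5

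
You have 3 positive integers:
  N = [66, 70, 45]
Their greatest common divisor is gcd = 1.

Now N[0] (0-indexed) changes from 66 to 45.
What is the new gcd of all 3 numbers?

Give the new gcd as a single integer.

Numbers: [66, 70, 45], gcd = 1
Change: index 0, 66 -> 45
gcd of the OTHER numbers (without index 0): gcd([70, 45]) = 5
New gcd = gcd(g_others, new_val) = gcd(5, 45) = 5

Answer: 5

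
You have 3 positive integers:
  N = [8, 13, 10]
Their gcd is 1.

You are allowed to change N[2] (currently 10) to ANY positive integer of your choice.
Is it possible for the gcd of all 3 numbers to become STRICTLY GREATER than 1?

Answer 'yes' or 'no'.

Current gcd = 1
gcd of all OTHER numbers (without N[2]=10): gcd([8, 13]) = 1
The new gcd after any change is gcd(1, new_value).
This can be at most 1.
Since 1 = old gcd 1, the gcd can only stay the same or decrease.

Answer: no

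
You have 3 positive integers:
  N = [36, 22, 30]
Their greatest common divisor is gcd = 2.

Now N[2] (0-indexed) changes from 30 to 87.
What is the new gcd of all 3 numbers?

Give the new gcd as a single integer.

Answer: 1

Derivation:
Numbers: [36, 22, 30], gcd = 2
Change: index 2, 30 -> 87
gcd of the OTHER numbers (without index 2): gcd([36, 22]) = 2
New gcd = gcd(g_others, new_val) = gcd(2, 87) = 1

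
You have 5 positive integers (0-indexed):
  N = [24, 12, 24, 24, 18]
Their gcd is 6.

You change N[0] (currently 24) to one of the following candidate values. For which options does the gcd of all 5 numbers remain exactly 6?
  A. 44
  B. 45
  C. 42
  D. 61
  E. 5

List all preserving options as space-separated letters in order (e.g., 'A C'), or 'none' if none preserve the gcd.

Old gcd = 6; gcd of others (without N[0]) = 6
New gcd for candidate v: gcd(6, v). Preserves old gcd iff gcd(6, v) = 6.
  Option A: v=44, gcd(6,44)=2 -> changes
  Option B: v=45, gcd(6,45)=3 -> changes
  Option C: v=42, gcd(6,42)=6 -> preserves
  Option D: v=61, gcd(6,61)=1 -> changes
  Option E: v=5, gcd(6,5)=1 -> changes

Answer: C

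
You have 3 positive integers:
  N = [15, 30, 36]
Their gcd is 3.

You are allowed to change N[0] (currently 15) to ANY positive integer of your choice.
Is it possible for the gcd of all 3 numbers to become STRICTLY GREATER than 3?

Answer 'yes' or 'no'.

Current gcd = 3
gcd of all OTHER numbers (without N[0]=15): gcd([30, 36]) = 6
The new gcd after any change is gcd(6, new_value).
This can be at most 6.
Since 6 > old gcd 3, the gcd CAN increase (e.g., set N[0] = 6).

Answer: yes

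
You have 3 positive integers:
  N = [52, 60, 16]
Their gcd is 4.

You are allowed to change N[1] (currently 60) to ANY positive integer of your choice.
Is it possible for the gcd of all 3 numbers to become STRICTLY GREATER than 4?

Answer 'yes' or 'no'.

Current gcd = 4
gcd of all OTHER numbers (without N[1]=60): gcd([52, 16]) = 4
The new gcd after any change is gcd(4, new_value).
This can be at most 4.
Since 4 = old gcd 4, the gcd can only stay the same or decrease.

Answer: no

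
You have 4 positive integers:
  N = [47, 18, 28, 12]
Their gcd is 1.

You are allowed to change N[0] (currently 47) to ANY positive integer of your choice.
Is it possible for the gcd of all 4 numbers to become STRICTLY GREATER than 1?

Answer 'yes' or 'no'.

Current gcd = 1
gcd of all OTHER numbers (without N[0]=47): gcd([18, 28, 12]) = 2
The new gcd after any change is gcd(2, new_value).
This can be at most 2.
Since 2 > old gcd 1, the gcd CAN increase (e.g., set N[0] = 2).

Answer: yes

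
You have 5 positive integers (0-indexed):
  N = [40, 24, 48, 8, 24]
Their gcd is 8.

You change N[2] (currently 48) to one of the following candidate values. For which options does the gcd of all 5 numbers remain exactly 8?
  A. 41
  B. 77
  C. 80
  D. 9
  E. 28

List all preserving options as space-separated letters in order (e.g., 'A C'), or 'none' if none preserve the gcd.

Answer: C

Derivation:
Old gcd = 8; gcd of others (without N[2]) = 8
New gcd for candidate v: gcd(8, v). Preserves old gcd iff gcd(8, v) = 8.
  Option A: v=41, gcd(8,41)=1 -> changes
  Option B: v=77, gcd(8,77)=1 -> changes
  Option C: v=80, gcd(8,80)=8 -> preserves
  Option D: v=9, gcd(8,9)=1 -> changes
  Option E: v=28, gcd(8,28)=4 -> changes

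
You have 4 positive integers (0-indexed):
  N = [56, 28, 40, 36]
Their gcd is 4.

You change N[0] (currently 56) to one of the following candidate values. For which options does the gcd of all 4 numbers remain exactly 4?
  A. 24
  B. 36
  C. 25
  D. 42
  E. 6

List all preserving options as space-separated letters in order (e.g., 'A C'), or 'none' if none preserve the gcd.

Answer: A B

Derivation:
Old gcd = 4; gcd of others (without N[0]) = 4
New gcd for candidate v: gcd(4, v). Preserves old gcd iff gcd(4, v) = 4.
  Option A: v=24, gcd(4,24)=4 -> preserves
  Option B: v=36, gcd(4,36)=4 -> preserves
  Option C: v=25, gcd(4,25)=1 -> changes
  Option D: v=42, gcd(4,42)=2 -> changes
  Option E: v=6, gcd(4,6)=2 -> changes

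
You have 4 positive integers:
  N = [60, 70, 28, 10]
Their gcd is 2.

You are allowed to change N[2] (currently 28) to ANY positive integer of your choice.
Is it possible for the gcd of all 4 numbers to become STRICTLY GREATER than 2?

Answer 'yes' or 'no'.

Answer: yes

Derivation:
Current gcd = 2
gcd of all OTHER numbers (without N[2]=28): gcd([60, 70, 10]) = 10
The new gcd after any change is gcd(10, new_value).
This can be at most 10.
Since 10 > old gcd 2, the gcd CAN increase (e.g., set N[2] = 10).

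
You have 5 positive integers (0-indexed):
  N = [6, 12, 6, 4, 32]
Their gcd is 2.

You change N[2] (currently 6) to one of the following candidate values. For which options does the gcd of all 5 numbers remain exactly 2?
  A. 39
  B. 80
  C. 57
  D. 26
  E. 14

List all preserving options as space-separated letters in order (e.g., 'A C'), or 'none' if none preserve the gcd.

Old gcd = 2; gcd of others (without N[2]) = 2
New gcd for candidate v: gcd(2, v). Preserves old gcd iff gcd(2, v) = 2.
  Option A: v=39, gcd(2,39)=1 -> changes
  Option B: v=80, gcd(2,80)=2 -> preserves
  Option C: v=57, gcd(2,57)=1 -> changes
  Option D: v=26, gcd(2,26)=2 -> preserves
  Option E: v=14, gcd(2,14)=2 -> preserves

Answer: B D E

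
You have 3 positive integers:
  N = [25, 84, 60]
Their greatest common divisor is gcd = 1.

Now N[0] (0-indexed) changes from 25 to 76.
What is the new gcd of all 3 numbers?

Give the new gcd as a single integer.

Numbers: [25, 84, 60], gcd = 1
Change: index 0, 25 -> 76
gcd of the OTHER numbers (without index 0): gcd([84, 60]) = 12
New gcd = gcd(g_others, new_val) = gcd(12, 76) = 4

Answer: 4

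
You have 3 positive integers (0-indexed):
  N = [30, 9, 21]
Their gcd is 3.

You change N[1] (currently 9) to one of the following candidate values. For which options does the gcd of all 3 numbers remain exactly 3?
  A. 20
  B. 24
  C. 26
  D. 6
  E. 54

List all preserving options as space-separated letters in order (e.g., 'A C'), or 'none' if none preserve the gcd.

Answer: B D E

Derivation:
Old gcd = 3; gcd of others (without N[1]) = 3
New gcd for candidate v: gcd(3, v). Preserves old gcd iff gcd(3, v) = 3.
  Option A: v=20, gcd(3,20)=1 -> changes
  Option B: v=24, gcd(3,24)=3 -> preserves
  Option C: v=26, gcd(3,26)=1 -> changes
  Option D: v=6, gcd(3,6)=3 -> preserves
  Option E: v=54, gcd(3,54)=3 -> preserves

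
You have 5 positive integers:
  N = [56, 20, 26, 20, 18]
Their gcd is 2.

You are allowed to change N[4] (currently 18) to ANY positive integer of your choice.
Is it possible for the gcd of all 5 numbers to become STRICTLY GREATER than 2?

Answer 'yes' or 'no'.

Current gcd = 2
gcd of all OTHER numbers (without N[4]=18): gcd([56, 20, 26, 20]) = 2
The new gcd after any change is gcd(2, new_value).
This can be at most 2.
Since 2 = old gcd 2, the gcd can only stay the same or decrease.

Answer: no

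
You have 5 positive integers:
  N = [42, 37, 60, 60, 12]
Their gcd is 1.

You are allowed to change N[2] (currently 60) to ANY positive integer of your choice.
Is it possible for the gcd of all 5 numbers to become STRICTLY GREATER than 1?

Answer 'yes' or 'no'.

Current gcd = 1
gcd of all OTHER numbers (without N[2]=60): gcd([42, 37, 60, 12]) = 1
The new gcd after any change is gcd(1, new_value).
This can be at most 1.
Since 1 = old gcd 1, the gcd can only stay the same or decrease.

Answer: no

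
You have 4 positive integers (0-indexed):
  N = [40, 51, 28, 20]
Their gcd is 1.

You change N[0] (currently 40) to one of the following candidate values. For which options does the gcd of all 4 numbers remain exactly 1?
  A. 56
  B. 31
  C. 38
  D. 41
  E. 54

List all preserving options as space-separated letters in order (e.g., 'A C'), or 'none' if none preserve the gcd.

Old gcd = 1; gcd of others (without N[0]) = 1
New gcd for candidate v: gcd(1, v). Preserves old gcd iff gcd(1, v) = 1.
  Option A: v=56, gcd(1,56)=1 -> preserves
  Option B: v=31, gcd(1,31)=1 -> preserves
  Option C: v=38, gcd(1,38)=1 -> preserves
  Option D: v=41, gcd(1,41)=1 -> preserves
  Option E: v=54, gcd(1,54)=1 -> preserves

Answer: A B C D E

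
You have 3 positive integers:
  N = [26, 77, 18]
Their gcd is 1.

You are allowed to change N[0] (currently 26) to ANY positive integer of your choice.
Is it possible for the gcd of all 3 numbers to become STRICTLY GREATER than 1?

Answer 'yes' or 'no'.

Answer: no

Derivation:
Current gcd = 1
gcd of all OTHER numbers (without N[0]=26): gcd([77, 18]) = 1
The new gcd after any change is gcd(1, new_value).
This can be at most 1.
Since 1 = old gcd 1, the gcd can only stay the same or decrease.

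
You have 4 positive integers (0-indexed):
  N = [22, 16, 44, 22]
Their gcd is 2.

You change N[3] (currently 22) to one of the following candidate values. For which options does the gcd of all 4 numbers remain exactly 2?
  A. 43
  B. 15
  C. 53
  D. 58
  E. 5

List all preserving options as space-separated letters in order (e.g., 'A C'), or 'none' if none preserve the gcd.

Old gcd = 2; gcd of others (without N[3]) = 2
New gcd for candidate v: gcd(2, v). Preserves old gcd iff gcd(2, v) = 2.
  Option A: v=43, gcd(2,43)=1 -> changes
  Option B: v=15, gcd(2,15)=1 -> changes
  Option C: v=53, gcd(2,53)=1 -> changes
  Option D: v=58, gcd(2,58)=2 -> preserves
  Option E: v=5, gcd(2,5)=1 -> changes

Answer: D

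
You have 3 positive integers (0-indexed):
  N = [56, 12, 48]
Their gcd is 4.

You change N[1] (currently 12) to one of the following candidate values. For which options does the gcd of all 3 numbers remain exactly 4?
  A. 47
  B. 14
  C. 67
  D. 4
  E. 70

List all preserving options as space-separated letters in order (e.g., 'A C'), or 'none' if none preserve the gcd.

Old gcd = 4; gcd of others (without N[1]) = 8
New gcd for candidate v: gcd(8, v). Preserves old gcd iff gcd(8, v) = 4.
  Option A: v=47, gcd(8,47)=1 -> changes
  Option B: v=14, gcd(8,14)=2 -> changes
  Option C: v=67, gcd(8,67)=1 -> changes
  Option D: v=4, gcd(8,4)=4 -> preserves
  Option E: v=70, gcd(8,70)=2 -> changes

Answer: D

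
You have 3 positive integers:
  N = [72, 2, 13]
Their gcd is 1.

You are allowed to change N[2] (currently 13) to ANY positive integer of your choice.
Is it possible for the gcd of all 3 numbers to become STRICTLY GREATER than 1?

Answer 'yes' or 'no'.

Answer: yes

Derivation:
Current gcd = 1
gcd of all OTHER numbers (without N[2]=13): gcd([72, 2]) = 2
The new gcd after any change is gcd(2, new_value).
This can be at most 2.
Since 2 > old gcd 1, the gcd CAN increase (e.g., set N[2] = 2).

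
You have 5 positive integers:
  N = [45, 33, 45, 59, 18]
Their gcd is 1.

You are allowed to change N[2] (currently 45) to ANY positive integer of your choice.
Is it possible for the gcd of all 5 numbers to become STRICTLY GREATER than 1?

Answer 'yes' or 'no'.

Answer: no

Derivation:
Current gcd = 1
gcd of all OTHER numbers (without N[2]=45): gcd([45, 33, 59, 18]) = 1
The new gcd after any change is gcd(1, new_value).
This can be at most 1.
Since 1 = old gcd 1, the gcd can only stay the same or decrease.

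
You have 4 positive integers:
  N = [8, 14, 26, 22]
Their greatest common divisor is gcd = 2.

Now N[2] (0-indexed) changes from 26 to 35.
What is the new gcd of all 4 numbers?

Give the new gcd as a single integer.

Answer: 1

Derivation:
Numbers: [8, 14, 26, 22], gcd = 2
Change: index 2, 26 -> 35
gcd of the OTHER numbers (without index 2): gcd([8, 14, 22]) = 2
New gcd = gcd(g_others, new_val) = gcd(2, 35) = 1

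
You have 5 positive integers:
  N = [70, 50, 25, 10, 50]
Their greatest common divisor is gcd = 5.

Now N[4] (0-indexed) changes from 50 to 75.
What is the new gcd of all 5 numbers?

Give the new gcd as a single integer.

Numbers: [70, 50, 25, 10, 50], gcd = 5
Change: index 4, 50 -> 75
gcd of the OTHER numbers (without index 4): gcd([70, 50, 25, 10]) = 5
New gcd = gcd(g_others, new_val) = gcd(5, 75) = 5

Answer: 5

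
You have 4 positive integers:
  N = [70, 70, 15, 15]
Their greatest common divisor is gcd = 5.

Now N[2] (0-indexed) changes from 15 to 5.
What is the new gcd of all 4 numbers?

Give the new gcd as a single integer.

Numbers: [70, 70, 15, 15], gcd = 5
Change: index 2, 15 -> 5
gcd of the OTHER numbers (without index 2): gcd([70, 70, 15]) = 5
New gcd = gcd(g_others, new_val) = gcd(5, 5) = 5

Answer: 5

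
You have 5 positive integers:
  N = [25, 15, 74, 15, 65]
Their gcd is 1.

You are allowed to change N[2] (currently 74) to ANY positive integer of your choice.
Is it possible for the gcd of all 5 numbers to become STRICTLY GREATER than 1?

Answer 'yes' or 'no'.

Current gcd = 1
gcd of all OTHER numbers (without N[2]=74): gcd([25, 15, 15, 65]) = 5
The new gcd after any change is gcd(5, new_value).
This can be at most 5.
Since 5 > old gcd 1, the gcd CAN increase (e.g., set N[2] = 5).

Answer: yes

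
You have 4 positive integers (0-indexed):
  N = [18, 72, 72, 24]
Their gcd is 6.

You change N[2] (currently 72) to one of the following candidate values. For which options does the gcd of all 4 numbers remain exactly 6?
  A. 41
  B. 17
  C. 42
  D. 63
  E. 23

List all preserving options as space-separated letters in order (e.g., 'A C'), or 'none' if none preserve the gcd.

Old gcd = 6; gcd of others (without N[2]) = 6
New gcd for candidate v: gcd(6, v). Preserves old gcd iff gcd(6, v) = 6.
  Option A: v=41, gcd(6,41)=1 -> changes
  Option B: v=17, gcd(6,17)=1 -> changes
  Option C: v=42, gcd(6,42)=6 -> preserves
  Option D: v=63, gcd(6,63)=3 -> changes
  Option E: v=23, gcd(6,23)=1 -> changes

Answer: C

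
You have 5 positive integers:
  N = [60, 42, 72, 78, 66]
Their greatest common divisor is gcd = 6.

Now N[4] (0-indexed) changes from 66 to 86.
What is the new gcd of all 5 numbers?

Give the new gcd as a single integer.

Answer: 2

Derivation:
Numbers: [60, 42, 72, 78, 66], gcd = 6
Change: index 4, 66 -> 86
gcd of the OTHER numbers (without index 4): gcd([60, 42, 72, 78]) = 6
New gcd = gcd(g_others, new_val) = gcd(6, 86) = 2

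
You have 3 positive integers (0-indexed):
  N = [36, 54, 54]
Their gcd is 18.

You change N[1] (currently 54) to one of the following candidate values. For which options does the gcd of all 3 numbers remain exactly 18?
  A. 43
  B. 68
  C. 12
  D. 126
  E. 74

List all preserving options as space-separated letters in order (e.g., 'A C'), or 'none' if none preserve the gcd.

Answer: D

Derivation:
Old gcd = 18; gcd of others (without N[1]) = 18
New gcd for candidate v: gcd(18, v). Preserves old gcd iff gcd(18, v) = 18.
  Option A: v=43, gcd(18,43)=1 -> changes
  Option B: v=68, gcd(18,68)=2 -> changes
  Option C: v=12, gcd(18,12)=6 -> changes
  Option D: v=126, gcd(18,126)=18 -> preserves
  Option E: v=74, gcd(18,74)=2 -> changes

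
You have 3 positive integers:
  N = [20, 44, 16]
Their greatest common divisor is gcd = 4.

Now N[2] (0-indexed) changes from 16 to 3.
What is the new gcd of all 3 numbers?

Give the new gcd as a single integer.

Answer: 1

Derivation:
Numbers: [20, 44, 16], gcd = 4
Change: index 2, 16 -> 3
gcd of the OTHER numbers (without index 2): gcd([20, 44]) = 4
New gcd = gcd(g_others, new_val) = gcd(4, 3) = 1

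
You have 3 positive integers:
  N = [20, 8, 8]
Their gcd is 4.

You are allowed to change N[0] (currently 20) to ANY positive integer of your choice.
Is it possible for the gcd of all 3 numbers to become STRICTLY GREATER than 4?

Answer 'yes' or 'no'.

Answer: yes

Derivation:
Current gcd = 4
gcd of all OTHER numbers (without N[0]=20): gcd([8, 8]) = 8
The new gcd after any change is gcd(8, new_value).
This can be at most 8.
Since 8 > old gcd 4, the gcd CAN increase (e.g., set N[0] = 8).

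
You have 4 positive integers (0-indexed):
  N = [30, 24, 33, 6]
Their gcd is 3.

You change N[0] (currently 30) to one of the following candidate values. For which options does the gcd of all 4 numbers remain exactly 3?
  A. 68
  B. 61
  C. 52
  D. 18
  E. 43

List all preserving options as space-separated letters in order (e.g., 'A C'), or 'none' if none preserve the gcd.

Old gcd = 3; gcd of others (without N[0]) = 3
New gcd for candidate v: gcd(3, v). Preserves old gcd iff gcd(3, v) = 3.
  Option A: v=68, gcd(3,68)=1 -> changes
  Option B: v=61, gcd(3,61)=1 -> changes
  Option C: v=52, gcd(3,52)=1 -> changes
  Option D: v=18, gcd(3,18)=3 -> preserves
  Option E: v=43, gcd(3,43)=1 -> changes

Answer: D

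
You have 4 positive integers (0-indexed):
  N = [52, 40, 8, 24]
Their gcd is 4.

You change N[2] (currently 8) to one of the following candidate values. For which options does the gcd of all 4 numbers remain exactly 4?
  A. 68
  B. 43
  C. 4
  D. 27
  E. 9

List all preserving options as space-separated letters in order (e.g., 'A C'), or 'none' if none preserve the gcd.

Answer: A C

Derivation:
Old gcd = 4; gcd of others (without N[2]) = 4
New gcd for candidate v: gcd(4, v). Preserves old gcd iff gcd(4, v) = 4.
  Option A: v=68, gcd(4,68)=4 -> preserves
  Option B: v=43, gcd(4,43)=1 -> changes
  Option C: v=4, gcd(4,4)=4 -> preserves
  Option D: v=27, gcd(4,27)=1 -> changes
  Option E: v=9, gcd(4,9)=1 -> changes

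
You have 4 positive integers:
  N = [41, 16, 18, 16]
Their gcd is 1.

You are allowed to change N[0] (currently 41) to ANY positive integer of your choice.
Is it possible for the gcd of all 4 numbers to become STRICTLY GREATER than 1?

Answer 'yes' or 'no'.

Answer: yes

Derivation:
Current gcd = 1
gcd of all OTHER numbers (without N[0]=41): gcd([16, 18, 16]) = 2
The new gcd after any change is gcd(2, new_value).
This can be at most 2.
Since 2 > old gcd 1, the gcd CAN increase (e.g., set N[0] = 2).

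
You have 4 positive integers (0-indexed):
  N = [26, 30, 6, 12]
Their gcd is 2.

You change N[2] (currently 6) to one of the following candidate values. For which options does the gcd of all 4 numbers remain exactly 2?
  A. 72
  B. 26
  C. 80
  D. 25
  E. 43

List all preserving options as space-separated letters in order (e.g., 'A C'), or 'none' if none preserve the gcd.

Answer: A B C

Derivation:
Old gcd = 2; gcd of others (without N[2]) = 2
New gcd for candidate v: gcd(2, v). Preserves old gcd iff gcd(2, v) = 2.
  Option A: v=72, gcd(2,72)=2 -> preserves
  Option B: v=26, gcd(2,26)=2 -> preserves
  Option C: v=80, gcd(2,80)=2 -> preserves
  Option D: v=25, gcd(2,25)=1 -> changes
  Option E: v=43, gcd(2,43)=1 -> changes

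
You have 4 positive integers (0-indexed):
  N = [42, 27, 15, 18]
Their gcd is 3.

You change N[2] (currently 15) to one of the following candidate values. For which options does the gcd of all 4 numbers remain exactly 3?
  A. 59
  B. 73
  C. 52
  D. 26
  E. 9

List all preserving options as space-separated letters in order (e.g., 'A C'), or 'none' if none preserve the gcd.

Answer: E

Derivation:
Old gcd = 3; gcd of others (without N[2]) = 3
New gcd for candidate v: gcd(3, v). Preserves old gcd iff gcd(3, v) = 3.
  Option A: v=59, gcd(3,59)=1 -> changes
  Option B: v=73, gcd(3,73)=1 -> changes
  Option C: v=52, gcd(3,52)=1 -> changes
  Option D: v=26, gcd(3,26)=1 -> changes
  Option E: v=9, gcd(3,9)=3 -> preserves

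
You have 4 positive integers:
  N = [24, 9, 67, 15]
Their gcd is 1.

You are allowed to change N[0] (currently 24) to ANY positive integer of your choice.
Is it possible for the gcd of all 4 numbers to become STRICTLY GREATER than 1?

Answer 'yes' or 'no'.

Answer: no

Derivation:
Current gcd = 1
gcd of all OTHER numbers (without N[0]=24): gcd([9, 67, 15]) = 1
The new gcd after any change is gcd(1, new_value).
This can be at most 1.
Since 1 = old gcd 1, the gcd can only stay the same or decrease.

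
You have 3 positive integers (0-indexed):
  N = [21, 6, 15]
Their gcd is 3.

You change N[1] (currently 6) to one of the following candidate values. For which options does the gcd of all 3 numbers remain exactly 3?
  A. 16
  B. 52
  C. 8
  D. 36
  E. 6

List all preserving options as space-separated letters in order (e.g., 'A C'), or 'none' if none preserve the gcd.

Answer: D E

Derivation:
Old gcd = 3; gcd of others (without N[1]) = 3
New gcd for candidate v: gcd(3, v). Preserves old gcd iff gcd(3, v) = 3.
  Option A: v=16, gcd(3,16)=1 -> changes
  Option B: v=52, gcd(3,52)=1 -> changes
  Option C: v=8, gcd(3,8)=1 -> changes
  Option D: v=36, gcd(3,36)=3 -> preserves
  Option E: v=6, gcd(3,6)=3 -> preserves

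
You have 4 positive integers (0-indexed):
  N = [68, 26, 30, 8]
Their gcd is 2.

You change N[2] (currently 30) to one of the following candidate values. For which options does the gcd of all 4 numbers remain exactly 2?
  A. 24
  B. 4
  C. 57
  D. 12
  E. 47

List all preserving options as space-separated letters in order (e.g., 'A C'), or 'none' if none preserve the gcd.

Answer: A B D

Derivation:
Old gcd = 2; gcd of others (without N[2]) = 2
New gcd for candidate v: gcd(2, v). Preserves old gcd iff gcd(2, v) = 2.
  Option A: v=24, gcd(2,24)=2 -> preserves
  Option B: v=4, gcd(2,4)=2 -> preserves
  Option C: v=57, gcd(2,57)=1 -> changes
  Option D: v=12, gcd(2,12)=2 -> preserves
  Option E: v=47, gcd(2,47)=1 -> changes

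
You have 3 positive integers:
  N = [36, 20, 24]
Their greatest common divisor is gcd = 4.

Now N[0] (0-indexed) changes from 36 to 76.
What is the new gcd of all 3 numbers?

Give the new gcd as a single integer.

Numbers: [36, 20, 24], gcd = 4
Change: index 0, 36 -> 76
gcd of the OTHER numbers (without index 0): gcd([20, 24]) = 4
New gcd = gcd(g_others, new_val) = gcd(4, 76) = 4

Answer: 4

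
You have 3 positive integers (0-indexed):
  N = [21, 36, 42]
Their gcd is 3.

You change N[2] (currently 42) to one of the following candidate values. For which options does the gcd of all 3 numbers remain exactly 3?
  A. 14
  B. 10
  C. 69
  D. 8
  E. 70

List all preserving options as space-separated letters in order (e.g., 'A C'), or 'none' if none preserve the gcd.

Answer: C

Derivation:
Old gcd = 3; gcd of others (without N[2]) = 3
New gcd for candidate v: gcd(3, v). Preserves old gcd iff gcd(3, v) = 3.
  Option A: v=14, gcd(3,14)=1 -> changes
  Option B: v=10, gcd(3,10)=1 -> changes
  Option C: v=69, gcd(3,69)=3 -> preserves
  Option D: v=8, gcd(3,8)=1 -> changes
  Option E: v=70, gcd(3,70)=1 -> changes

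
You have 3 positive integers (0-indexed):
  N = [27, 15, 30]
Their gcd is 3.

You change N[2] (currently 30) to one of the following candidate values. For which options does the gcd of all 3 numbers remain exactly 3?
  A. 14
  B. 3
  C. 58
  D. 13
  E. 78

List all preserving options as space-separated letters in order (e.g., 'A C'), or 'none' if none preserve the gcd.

Answer: B E

Derivation:
Old gcd = 3; gcd of others (without N[2]) = 3
New gcd for candidate v: gcd(3, v). Preserves old gcd iff gcd(3, v) = 3.
  Option A: v=14, gcd(3,14)=1 -> changes
  Option B: v=3, gcd(3,3)=3 -> preserves
  Option C: v=58, gcd(3,58)=1 -> changes
  Option D: v=13, gcd(3,13)=1 -> changes
  Option E: v=78, gcd(3,78)=3 -> preserves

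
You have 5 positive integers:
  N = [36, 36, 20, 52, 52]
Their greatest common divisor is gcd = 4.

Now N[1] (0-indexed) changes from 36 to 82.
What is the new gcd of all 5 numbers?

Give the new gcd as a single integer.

Answer: 2

Derivation:
Numbers: [36, 36, 20, 52, 52], gcd = 4
Change: index 1, 36 -> 82
gcd of the OTHER numbers (without index 1): gcd([36, 20, 52, 52]) = 4
New gcd = gcd(g_others, new_val) = gcd(4, 82) = 2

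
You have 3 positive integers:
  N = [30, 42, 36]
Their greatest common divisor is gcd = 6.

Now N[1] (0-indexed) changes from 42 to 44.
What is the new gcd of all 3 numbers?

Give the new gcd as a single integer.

Answer: 2

Derivation:
Numbers: [30, 42, 36], gcd = 6
Change: index 1, 42 -> 44
gcd of the OTHER numbers (without index 1): gcd([30, 36]) = 6
New gcd = gcd(g_others, new_val) = gcd(6, 44) = 2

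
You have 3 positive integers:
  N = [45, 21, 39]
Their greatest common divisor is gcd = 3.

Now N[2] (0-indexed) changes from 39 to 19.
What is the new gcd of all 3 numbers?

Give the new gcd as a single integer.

Answer: 1

Derivation:
Numbers: [45, 21, 39], gcd = 3
Change: index 2, 39 -> 19
gcd of the OTHER numbers (without index 2): gcd([45, 21]) = 3
New gcd = gcd(g_others, new_val) = gcd(3, 19) = 1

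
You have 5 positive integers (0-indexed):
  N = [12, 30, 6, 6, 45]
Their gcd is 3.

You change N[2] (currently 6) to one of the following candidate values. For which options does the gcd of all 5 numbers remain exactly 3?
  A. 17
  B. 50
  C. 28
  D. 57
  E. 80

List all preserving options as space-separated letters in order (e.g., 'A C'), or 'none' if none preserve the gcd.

Old gcd = 3; gcd of others (without N[2]) = 3
New gcd for candidate v: gcd(3, v). Preserves old gcd iff gcd(3, v) = 3.
  Option A: v=17, gcd(3,17)=1 -> changes
  Option B: v=50, gcd(3,50)=1 -> changes
  Option C: v=28, gcd(3,28)=1 -> changes
  Option D: v=57, gcd(3,57)=3 -> preserves
  Option E: v=80, gcd(3,80)=1 -> changes

Answer: D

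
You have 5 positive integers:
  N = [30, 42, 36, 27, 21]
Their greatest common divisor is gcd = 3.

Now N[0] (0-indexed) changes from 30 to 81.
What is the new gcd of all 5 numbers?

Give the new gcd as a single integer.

Numbers: [30, 42, 36, 27, 21], gcd = 3
Change: index 0, 30 -> 81
gcd of the OTHER numbers (without index 0): gcd([42, 36, 27, 21]) = 3
New gcd = gcd(g_others, new_val) = gcd(3, 81) = 3

Answer: 3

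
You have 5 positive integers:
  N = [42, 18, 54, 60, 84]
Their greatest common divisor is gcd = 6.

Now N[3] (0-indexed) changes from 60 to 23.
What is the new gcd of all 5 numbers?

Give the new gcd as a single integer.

Answer: 1

Derivation:
Numbers: [42, 18, 54, 60, 84], gcd = 6
Change: index 3, 60 -> 23
gcd of the OTHER numbers (without index 3): gcd([42, 18, 54, 84]) = 6
New gcd = gcd(g_others, new_val) = gcd(6, 23) = 1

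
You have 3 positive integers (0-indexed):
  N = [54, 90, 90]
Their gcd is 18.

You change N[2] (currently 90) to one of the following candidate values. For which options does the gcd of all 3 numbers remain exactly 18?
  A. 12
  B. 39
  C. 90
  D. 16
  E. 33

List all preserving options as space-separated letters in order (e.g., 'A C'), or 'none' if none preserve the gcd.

Old gcd = 18; gcd of others (without N[2]) = 18
New gcd for candidate v: gcd(18, v). Preserves old gcd iff gcd(18, v) = 18.
  Option A: v=12, gcd(18,12)=6 -> changes
  Option B: v=39, gcd(18,39)=3 -> changes
  Option C: v=90, gcd(18,90)=18 -> preserves
  Option D: v=16, gcd(18,16)=2 -> changes
  Option E: v=33, gcd(18,33)=3 -> changes

Answer: C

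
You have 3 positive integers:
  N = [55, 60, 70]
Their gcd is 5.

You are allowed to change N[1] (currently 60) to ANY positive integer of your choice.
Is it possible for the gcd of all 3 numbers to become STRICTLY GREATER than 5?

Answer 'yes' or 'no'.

Current gcd = 5
gcd of all OTHER numbers (without N[1]=60): gcd([55, 70]) = 5
The new gcd after any change is gcd(5, new_value).
This can be at most 5.
Since 5 = old gcd 5, the gcd can only stay the same or decrease.

Answer: no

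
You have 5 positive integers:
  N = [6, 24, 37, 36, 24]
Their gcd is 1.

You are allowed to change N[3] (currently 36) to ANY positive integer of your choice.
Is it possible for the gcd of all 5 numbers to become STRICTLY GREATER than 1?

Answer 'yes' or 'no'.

Answer: no

Derivation:
Current gcd = 1
gcd of all OTHER numbers (without N[3]=36): gcd([6, 24, 37, 24]) = 1
The new gcd after any change is gcd(1, new_value).
This can be at most 1.
Since 1 = old gcd 1, the gcd can only stay the same or decrease.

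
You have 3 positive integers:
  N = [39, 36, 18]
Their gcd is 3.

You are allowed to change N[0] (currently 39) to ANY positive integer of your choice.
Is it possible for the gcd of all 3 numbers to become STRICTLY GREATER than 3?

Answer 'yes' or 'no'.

Current gcd = 3
gcd of all OTHER numbers (without N[0]=39): gcd([36, 18]) = 18
The new gcd after any change is gcd(18, new_value).
This can be at most 18.
Since 18 > old gcd 3, the gcd CAN increase (e.g., set N[0] = 18).

Answer: yes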